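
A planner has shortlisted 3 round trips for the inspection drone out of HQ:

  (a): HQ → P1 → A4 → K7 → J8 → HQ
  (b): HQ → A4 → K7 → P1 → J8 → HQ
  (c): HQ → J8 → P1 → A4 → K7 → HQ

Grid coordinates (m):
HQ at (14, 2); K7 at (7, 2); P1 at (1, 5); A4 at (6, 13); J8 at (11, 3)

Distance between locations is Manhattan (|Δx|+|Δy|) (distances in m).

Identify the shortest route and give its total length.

(a): 16 + 13 + 12 + 5 + 4 = 50
(b): 19 + 12 + 9 + 12 + 4 = 56
(c): 4 + 12 + 13 + 12 + 7 = 48

Shortest is (c), total 48 m.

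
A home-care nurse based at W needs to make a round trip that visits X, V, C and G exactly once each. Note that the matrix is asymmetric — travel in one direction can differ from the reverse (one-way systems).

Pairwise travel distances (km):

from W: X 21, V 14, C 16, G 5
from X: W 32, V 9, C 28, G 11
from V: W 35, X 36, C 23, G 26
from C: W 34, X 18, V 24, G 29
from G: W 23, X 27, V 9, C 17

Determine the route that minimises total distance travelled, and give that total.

W → X → V → C → G → W: 21+9+23+29+23 = 105
W → X → V → G → C → W: 21+9+26+17+34 = 107
W → X → C → V → G → W: 21+28+24+26+23 = 122
W → X → C → G → V → W: 21+28+29+9+35 = 122
W → X → G → V → C → W: 21+11+9+23+34 = 98
W → X → G → C → V → W: 21+11+17+24+35 = 108
W → V → X → C → G → W: 14+36+28+29+23 = 130
W → V → X → G → C → W: 14+36+11+17+34 = 112
W → V → C → X → G → W: 14+23+18+11+23 = 89
W → V → C → G → X → W: 14+23+29+27+32 = 125
W → V → G → X → C → W: 14+26+27+28+34 = 129
W → V → G → C → X → W: 14+26+17+18+32 = 107
W → C → X → V → G → W: 16+18+9+26+23 = 92
W → C → X → G → V → W: 16+18+11+9+35 = 89
… (10 more)
W → G → C → X → V → W: 5+17+18+9+35 = 84  ← best
The minimum is 84.
One optimal route: W → G → C → X → V → W.

Minimum total distance: 84 km.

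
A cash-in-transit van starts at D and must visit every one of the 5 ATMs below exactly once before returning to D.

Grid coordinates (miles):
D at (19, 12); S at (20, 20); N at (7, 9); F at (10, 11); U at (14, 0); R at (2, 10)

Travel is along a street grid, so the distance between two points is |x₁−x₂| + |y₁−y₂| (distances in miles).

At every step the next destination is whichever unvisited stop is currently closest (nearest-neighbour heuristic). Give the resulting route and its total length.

Nearest-neighbour total = 78 miles; route D → S → F → N → R → U → D.

D → [S:9 / F:10 / N:15 / U:17 / R:19] → S (9)
S → [F:19 / N:24 / U:26 / R:28] → F (19)
F → [N:5 / R:9 / U:15] → N (5)
N → [R:6 / U:16] → R (6)
R → [U:22] → U (22)
Return U→D: 17.
Total = 9 + 19 + 5 + 6 + 22 + 17 = 78.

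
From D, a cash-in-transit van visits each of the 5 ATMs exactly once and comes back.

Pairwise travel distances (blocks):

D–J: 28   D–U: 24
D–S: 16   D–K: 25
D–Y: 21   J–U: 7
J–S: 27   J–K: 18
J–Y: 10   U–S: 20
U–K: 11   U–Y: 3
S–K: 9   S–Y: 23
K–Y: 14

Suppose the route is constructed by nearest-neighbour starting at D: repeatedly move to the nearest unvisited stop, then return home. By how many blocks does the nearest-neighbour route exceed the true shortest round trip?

3 blocks longer than the optimal tour.

From D: S=16, Y=21, U=24, K=25, J=28 → choose S (16).
From S: K=9, U=20, Y=23, J=27 → choose K (9).
From K: U=11, Y=14, J=18 → choose U (11).
From U: Y=3, J=7 → choose Y (3).
From Y: J=10 → choose J (10).
NN route D → S → K → U → Y → J → D costs 77.
Optimal: D → S → K → J → U → Y → D costs 74 (by enumerating all 60 distinct tours).
Excess = 77 − 74 = 3.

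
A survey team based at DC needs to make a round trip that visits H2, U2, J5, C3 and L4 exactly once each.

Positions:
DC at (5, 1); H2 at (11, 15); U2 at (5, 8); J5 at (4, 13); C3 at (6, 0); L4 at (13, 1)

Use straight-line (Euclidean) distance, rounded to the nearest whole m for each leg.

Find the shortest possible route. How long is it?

Shortest round trip = 41 m.

With 5 stops there are 5!/2 = 60 distinct round trips (a route and its reverse cost the same).
DC→H2→U2→J5→C3→L4→DC: 15+9+5+13+7+8 = 57
DC→H2→U2→J5→L4→C3→DC: 15+9+5+15+7+1 = 52
DC→H2→U2→C3→J5→L4→DC: 15+9+8+13+15+8 = 68
DC→H2→U2→C3→L4→J5→DC: 15+9+8+7+15+12 = 66
DC→H2→U2→L4→J5→C3→DC: 15+9+11+15+13+1 = 64
DC→H2→U2→L4→C3→J5→DC: 15+9+11+7+13+12 = 67
DC→H2→J5→U2→C3→L4→DC: 15+7+5+8+7+8 = 50
DC→H2→J5→U2→L4→C3→DC: 15+7+5+11+7+1 = 46
DC→H2→J5→C3→U2→L4→DC: 15+7+13+8+11+8 = 62
DC→H2→J5→C3→L4→U2→DC: 15+7+13+7+11+7 = 60
DC→H2→J5→L4→U2→C3→DC: 15+7+15+11+8+1 = 57
DC→H2→J5→L4→C3→U2→DC: 15+7+15+7+8+7 = 59
DC→H2→C3→U2→J5→L4→DC: 15+16+8+5+15+8 = 67
DC→H2→C3→U2→L4→J5→DC: 15+16+8+11+15+12 = 77
… (46 more)
DC→U2→J5→H2→L4→C3→DC: 7+5+7+14+7+1 = 41  ← best
The minimum is 41.
One optimal route: DC → U2 → J5 → H2 → L4 → C3 → DC (or its reverse).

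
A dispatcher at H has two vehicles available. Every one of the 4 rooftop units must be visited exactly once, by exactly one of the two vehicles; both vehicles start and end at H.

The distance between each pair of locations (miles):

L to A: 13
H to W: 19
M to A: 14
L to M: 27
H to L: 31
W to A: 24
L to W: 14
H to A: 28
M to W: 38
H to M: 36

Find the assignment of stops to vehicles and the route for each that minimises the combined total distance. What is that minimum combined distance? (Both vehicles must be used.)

Try each way of splitting the stops between the two vehicles (each non-empty) and, for each split, find the best tour for each vehicle:
  {L} + {M, W, A}: 62 + 93 = 155
  {M} + {L, W, A}: 72 + 74 = 146
  {L, M} + {W, A}: 94 + 71 = 165
  {W} + {L, M, A}: 38 + 94 = 132
  {L, W} + {M, A}: 64 + 78 = 142
  {M, W} + {L, A}: 93 + 72 = 165
  … (7 splits in total)
Best: vehicle 1 H → W → H = 38; vehicle 2 H → L → A → M → H = 94; combined 132.

Minimum combined distance: 132 miles.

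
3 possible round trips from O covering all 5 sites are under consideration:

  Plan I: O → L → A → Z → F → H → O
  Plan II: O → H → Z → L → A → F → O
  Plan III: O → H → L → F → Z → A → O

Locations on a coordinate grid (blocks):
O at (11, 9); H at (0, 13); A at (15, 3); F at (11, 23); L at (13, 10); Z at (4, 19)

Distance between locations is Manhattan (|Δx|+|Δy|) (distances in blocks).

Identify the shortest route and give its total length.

Plan I: 3 + 9 + 27 + 11 + 21 + 15 = 86
Plan II: 15 + 10 + 18 + 9 + 24 + 14 = 90
Plan III: 15 + 16 + 15 + 11 + 27 + 10 = 94

Shortest is Plan I, total 86 blocks.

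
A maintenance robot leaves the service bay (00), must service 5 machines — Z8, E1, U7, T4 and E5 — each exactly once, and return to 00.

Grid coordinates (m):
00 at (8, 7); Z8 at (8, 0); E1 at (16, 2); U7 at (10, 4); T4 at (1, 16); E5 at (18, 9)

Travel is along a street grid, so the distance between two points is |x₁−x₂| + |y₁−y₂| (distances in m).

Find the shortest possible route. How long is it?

There are 60 distinct closed tours to check (reversals are equivalent).
00 → Z8 → E1 → U7 → T4 → E5 → 00: 7+10+8+21+24+12 = 82
00 → Z8 → E1 → U7 → E5 → T4 → 00: 7+10+8+13+24+16 = 78
00 → Z8 → E1 → T4 → U7 → E5 → 00: 7+10+29+21+13+12 = 92
00 → Z8 → E1 → T4 → E5 → U7 → 00: 7+10+29+24+13+5 = 88
00 → Z8 → E1 → E5 → U7 → T4 → 00: 7+10+9+13+21+16 = 76
00 → Z8 → E1 → E5 → T4 → U7 → 00: 7+10+9+24+21+5 = 76
00 → Z8 → U7 → E1 → T4 → E5 → 00: 7+6+8+29+24+12 = 86
00 → Z8 → U7 → E1 → E5 → T4 → 00: 7+6+8+9+24+16 = 70
00 → Z8 → U7 → T4 → E1 → E5 → 00: 7+6+21+29+9+12 = 84
00 → Z8 → U7 → T4 → E5 → E1 → 00: 7+6+21+24+9+13 = 80
00 → Z8 → U7 → E5 → E1 → T4 → 00: 7+6+13+9+29+16 = 80
00 → Z8 → U7 → E5 → T4 → E1 → 00: 7+6+13+24+29+13 = 92
00 → Z8 → T4 → E1 → U7 → E5 → 00: 7+23+29+8+13+12 = 92
00 → Z8 → T4 → E1 → E5 → U7 → 00: 7+23+29+9+13+5 = 86
… (46 more)
The minimum is 70.
One optimal route: 00 → Z8 → U7 → E1 → E5 → T4 → 00 (or its reverse).

Minimum total distance: 70 m.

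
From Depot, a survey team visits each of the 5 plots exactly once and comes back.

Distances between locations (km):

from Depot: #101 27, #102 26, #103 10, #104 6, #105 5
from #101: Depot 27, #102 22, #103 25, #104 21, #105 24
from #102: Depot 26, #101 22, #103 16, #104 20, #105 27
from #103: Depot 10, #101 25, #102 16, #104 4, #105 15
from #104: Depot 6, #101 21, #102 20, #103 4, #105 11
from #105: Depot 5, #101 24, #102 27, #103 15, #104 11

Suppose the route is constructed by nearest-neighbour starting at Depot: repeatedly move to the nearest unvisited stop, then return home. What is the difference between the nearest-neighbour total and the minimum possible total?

From Depot: #105=5, #104=6, #103=10, #102=26, #101=27 → choose #105 (5).
From #105: #104=11, #103=15, #101=24, #102=27 → choose #104 (11).
From #104: #103=4, #102=20, #101=21 → choose #103 (4).
From #103: #102=16, #101=25 → choose #102 (16).
From #102: #101=22 → choose #101 (22).
NN route Depot → #105 → #104 → #103 → #102 → #101 → Depot costs 85.
Optimal: Depot → #104 → #103 → #102 → #101 → #105 → Depot costs 77 (by enumerating all 60 distinct tours).
Excess = 85 − 77 = 8.

Excess over optimum: 8 km.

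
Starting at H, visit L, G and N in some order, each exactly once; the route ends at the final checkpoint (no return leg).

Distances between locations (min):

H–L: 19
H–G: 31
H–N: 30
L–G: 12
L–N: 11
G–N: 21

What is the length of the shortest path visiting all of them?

There are 3! = 6 possible orderings.
H → L → G → N: 19+12+21 = 52
H → L → N → G: 19+11+21 = 51
H → G → L → N: 31+12+11 = 54
H → G → N → L: 31+21+11 = 63
H → N → L → G: 30+11+12 = 53
H → N → G → L: 30+21+12 = 63
The minimum is 51.
One shortest path: H → L → N → G.

Minimum one-way distance = 51 min.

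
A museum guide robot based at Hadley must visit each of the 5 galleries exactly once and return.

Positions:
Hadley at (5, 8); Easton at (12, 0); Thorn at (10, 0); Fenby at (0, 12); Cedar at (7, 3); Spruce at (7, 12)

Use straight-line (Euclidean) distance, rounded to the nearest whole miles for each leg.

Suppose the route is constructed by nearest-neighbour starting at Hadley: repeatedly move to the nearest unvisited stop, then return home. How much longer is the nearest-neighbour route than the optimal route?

2 miles longer than the optimal tour.

Hadley: Spruce=4, Cedar=5, Fenby=6, Thorn=9, Easton=11 ⇒ Spruce
Spruce: Fenby=7, Cedar=9, Thorn=12, Easton=13 ⇒ Fenby
Fenby: Cedar=11, Thorn=16, Easton=17 ⇒ Cedar
Cedar: Thorn=4, Easton=6 ⇒ Thorn
Thorn: Easton=2 ⇒ Easton
NN route Hadley → Spruce → Fenby → Cedar → Thorn → Easton → Hadley costs 39.
Optimal: Hadley → Fenby → Spruce → Easton → Thorn → Cedar → Hadley costs 37 (by enumerating all 60 distinct tours).
Excess = 39 − 37 = 2.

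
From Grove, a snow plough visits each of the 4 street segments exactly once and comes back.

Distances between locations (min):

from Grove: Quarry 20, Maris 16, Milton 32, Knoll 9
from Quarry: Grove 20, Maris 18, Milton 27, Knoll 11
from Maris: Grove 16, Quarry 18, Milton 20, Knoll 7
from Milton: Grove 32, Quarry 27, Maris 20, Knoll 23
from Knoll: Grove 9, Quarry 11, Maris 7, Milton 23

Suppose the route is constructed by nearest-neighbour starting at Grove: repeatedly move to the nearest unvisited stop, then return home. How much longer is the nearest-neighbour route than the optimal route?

Grove: Knoll=9, Maris=16, Quarry=20, Milton=32 ⇒ Knoll
Knoll: Maris=7, Quarry=11, Milton=23 ⇒ Maris
Maris: Quarry=18, Milton=20 ⇒ Quarry
Quarry: Milton=27 ⇒ Milton
NN route Grove → Knoll → Maris → Quarry → Milton → Grove costs 93.
Optimal: Grove → Quarry → Milton → Maris → Knoll → Grove costs 83 (by enumerating all 12 distinct tours).
Excess = 93 − 83 = 10.

10 min longer than the optimal tour.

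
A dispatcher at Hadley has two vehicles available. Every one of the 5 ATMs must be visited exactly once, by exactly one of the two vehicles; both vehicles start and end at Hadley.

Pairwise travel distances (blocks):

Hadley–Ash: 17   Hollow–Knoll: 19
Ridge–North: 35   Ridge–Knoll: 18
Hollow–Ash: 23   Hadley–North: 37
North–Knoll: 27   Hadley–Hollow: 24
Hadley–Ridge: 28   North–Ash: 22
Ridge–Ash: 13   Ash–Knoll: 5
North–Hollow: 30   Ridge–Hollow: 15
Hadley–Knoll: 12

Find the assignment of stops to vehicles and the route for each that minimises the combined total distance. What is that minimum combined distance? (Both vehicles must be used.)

There are 2^4 − 1 = 15 ways to divide the 5 stops into two non-empty groups. For each, the best each vehicle can do is its own shortest tour through its group:
  {Ridge} + {North, Hollow, Ash, Knoll}: 56 + 93 = 149
  {North} + {Ridge, Hollow, Ash, Knoll}: 74 + 69 = 143
  {Ridge, North} + {Hollow, Ash, Knoll}: 100 + 64 = 164
  {Hollow} + {Ridge, North, Ash, Knoll}: 48 + 102 = 150
  {Ridge, Hollow} + {North, Ash, Knoll}: 67 + 76 = 143
  {North, Hollow} + {Ridge, Ash, Knoll}: 91 + 58 = 149
  … (15 splits in total)
  {Ridge, North, Hollow, Ash} + {Knoll}: 111 + 24 = 135  ← best
Best: vehicle 1 Hadley → North → Ash → Ridge → Hollow → Hadley = 111; vehicle 2 Hadley → Knoll → Hadley = 24; combined 135.

135 blocks — the smallest possible combined total.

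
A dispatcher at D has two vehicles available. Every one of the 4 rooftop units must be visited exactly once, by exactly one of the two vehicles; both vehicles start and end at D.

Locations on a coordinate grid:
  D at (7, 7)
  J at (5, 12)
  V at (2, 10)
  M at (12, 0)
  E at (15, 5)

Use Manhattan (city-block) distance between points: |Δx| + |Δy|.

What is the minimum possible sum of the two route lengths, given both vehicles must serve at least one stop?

Minimum combined distance: 50.

There are 2^3 − 1 = 7 ways to divide the 4 stops into two non-empty groups. For each, the best each vehicle can do is its own shortest tour through its group:
  {J} + {V, M, E}: 14 + 46 = 60
  {V} + {J, M, E}: 16 + 44 = 60
  {J, V} + {M, E}: 20 + 30 = 50
  {M} + {J, V, E}: 24 + 40 = 64
  {J, M} + {V, E}: 38 + 36 = 74
  {V, M} + {J, E}: 40 + 34 = 74
  … (7 splits in total)
Best: vehicle 1 D → J → V → D = 20; vehicle 2 D → M → E → D = 30; combined 50.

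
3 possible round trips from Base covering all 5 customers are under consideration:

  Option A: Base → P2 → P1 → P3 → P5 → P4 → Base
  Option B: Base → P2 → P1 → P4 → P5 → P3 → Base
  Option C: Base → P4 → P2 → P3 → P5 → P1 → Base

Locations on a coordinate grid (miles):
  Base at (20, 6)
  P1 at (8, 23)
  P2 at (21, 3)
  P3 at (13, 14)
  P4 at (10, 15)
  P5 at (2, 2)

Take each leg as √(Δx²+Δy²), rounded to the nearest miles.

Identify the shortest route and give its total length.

77 miles — Option B is the shortest.

Option A: 3 + 24 + 10 + 16 + 15 + 13 = 81
Option B: 3 + 24 + 8 + 15 + 16 + 11 = 77
Option C: 13 + 16 + 14 + 16 + 22 + 21 = 102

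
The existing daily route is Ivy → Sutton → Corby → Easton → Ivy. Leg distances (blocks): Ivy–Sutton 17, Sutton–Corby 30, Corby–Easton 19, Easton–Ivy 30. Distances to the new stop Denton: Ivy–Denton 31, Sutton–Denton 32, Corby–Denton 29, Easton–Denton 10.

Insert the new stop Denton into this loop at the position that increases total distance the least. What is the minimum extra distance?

Insertion cost between consecutive stops i–j is d(i,Denton) + d(Denton,j) − d(i,j):
  between Ivy and Sutton: 31 + 32 − 17 = 46
  between Sutton and Corby: 32 + 29 − 30 = 31
  between Corby and Easton: 29 + 10 − 19 = 20
  between Easton and Ivy: 10 + 31 − 30 = 11
Cheapest insertion is between Easton and Ivy, adding 11.
New total = 96 + 11 = 107.

Minimum extra distance: 11 blocks, inserting Denton between Easton and Ivy.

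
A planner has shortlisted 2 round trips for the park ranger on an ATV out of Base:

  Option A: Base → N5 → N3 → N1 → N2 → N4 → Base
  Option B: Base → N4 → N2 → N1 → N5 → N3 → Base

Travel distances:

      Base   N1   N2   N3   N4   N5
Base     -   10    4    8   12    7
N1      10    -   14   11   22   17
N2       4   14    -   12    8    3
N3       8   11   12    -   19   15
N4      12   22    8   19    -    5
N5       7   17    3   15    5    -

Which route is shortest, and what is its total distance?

Shortest is Option A, total 67.

Option A: 7 + 15 + 11 + 14 + 8 + 12 = 67
Option B: 12 + 8 + 14 + 17 + 15 + 8 = 74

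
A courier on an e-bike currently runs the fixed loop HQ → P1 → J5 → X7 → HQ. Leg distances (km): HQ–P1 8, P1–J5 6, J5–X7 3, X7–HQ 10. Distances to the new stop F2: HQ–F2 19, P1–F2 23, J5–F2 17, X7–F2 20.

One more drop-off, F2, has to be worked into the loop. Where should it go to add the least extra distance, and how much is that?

Insertion cost between consecutive stops i–j is d(i,F2) + d(F2,j) − d(i,j):
  between HQ and P1: 19 + 23 − 8 = 34
  between P1 and J5: 23 + 17 − 6 = 34
  between J5 and X7: 17 + 20 − 3 = 34
  between X7 and HQ: 20 + 19 − 10 = 29
Cheapest insertion is between X7 and HQ, adding 29.
New total = 27 + 29 = 56.

+29 km — insert F2 between X7 and HQ.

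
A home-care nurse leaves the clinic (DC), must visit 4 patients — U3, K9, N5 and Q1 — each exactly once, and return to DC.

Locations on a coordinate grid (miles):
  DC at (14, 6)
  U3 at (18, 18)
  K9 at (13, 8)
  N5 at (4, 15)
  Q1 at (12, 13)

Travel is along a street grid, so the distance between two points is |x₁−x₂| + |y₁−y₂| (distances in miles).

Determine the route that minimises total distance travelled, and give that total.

With 4 stops there are 4!/2 = 12 distinct round trips (a route and its reverse cost the same).
DC→U3→K9→N5→Q1→DC: 16+15+16+10+9 = 66
DC→U3→K9→Q1→N5→DC: 16+15+6+10+19 = 66
DC→U3→N5→K9→Q1→DC: 16+17+16+6+9 = 64
DC→U3→N5→Q1→K9→DC: 16+17+10+6+3 = 52
DC→U3→Q1→K9→N5→DC: 16+11+6+16+19 = 68
DC→U3→Q1→N5→K9→DC: 16+11+10+16+3 = 56
DC→K9→U3→N5→Q1→DC: 3+15+17+10+9 = 54
DC→K9→U3→Q1→N5→DC: 3+15+11+10+19 = 58
DC→K9→N5→U3→Q1→DC: 3+16+17+11+9 = 56
DC→K9→Q1→U3→N5→DC: 3+6+11+17+19 = 56
DC→N5→U3→K9→Q1→DC: 19+17+15+6+9 = 66
DC→N5→K9→U3→Q1→DC: 19+16+15+11+9 = 70
The minimum is 52.
One optimal route: DC → U3 → N5 → Q1 → K9 → DC (or its reverse).

Minimum total distance: 52 miles.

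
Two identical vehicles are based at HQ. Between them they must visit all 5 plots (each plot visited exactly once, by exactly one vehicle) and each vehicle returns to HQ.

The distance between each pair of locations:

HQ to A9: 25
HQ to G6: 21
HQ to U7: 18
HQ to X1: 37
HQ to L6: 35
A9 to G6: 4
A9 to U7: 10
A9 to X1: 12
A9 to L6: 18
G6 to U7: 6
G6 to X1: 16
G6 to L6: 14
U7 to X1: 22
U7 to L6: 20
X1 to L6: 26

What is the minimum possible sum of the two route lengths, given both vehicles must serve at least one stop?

Check every non-empty split of the stops between the two vehicles; for each half take its own optimal tour:
  {A9} + {G6, U7, X1, L6}: 50 + 101 = 151
  {G6} + {A9, U7, X1, L6}: 42 + 101 = 143
  {A9, G6} + {U7, X1, L6}: 50 + 101 = 151
  {U7} + {A9, G6, X1, L6}: 36 + 98 = 134
  {A9, U7} + {G6, X1, L6}: 53 + 98 = 151
  {G6, U7} + {A9, X1, L6}: 45 + 98 = 143
  … (15 splits in total)
Best: vehicle 1 HQ → U7 → HQ = 36; vehicle 2 HQ → A9 → X1 → L6 → G6 → HQ = 98; combined 134.

134 — the smallest possible combined total.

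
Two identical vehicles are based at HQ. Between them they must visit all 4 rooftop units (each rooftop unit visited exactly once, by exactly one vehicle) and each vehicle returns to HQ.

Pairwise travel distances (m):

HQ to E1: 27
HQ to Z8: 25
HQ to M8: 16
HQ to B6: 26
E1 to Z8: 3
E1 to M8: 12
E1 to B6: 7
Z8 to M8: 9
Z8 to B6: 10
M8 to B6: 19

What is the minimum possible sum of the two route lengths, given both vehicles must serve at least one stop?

93 m — the smallest possible combined total.

Check every non-empty split of the stops between the two vehicles; for each half take its own optimal tour:
  {E1} + {Z8, M8, B6}: 54 + 61 = 115
  {Z8} + {E1, M8, B6}: 50 + 61 = 111
  {E1, Z8} + {M8, B6}: 55 + 61 = 116
  {M8} + {E1, Z8, B6}: 32 + 61 = 93
  {E1, M8} + {Z8, B6}: 55 + 61 = 116
  {Z8, M8} + {E1, B6}: 50 + 60 = 110
  … (7 splits in total)
Best: vehicle 1 HQ → M8 → HQ = 32; vehicle 2 HQ → Z8 → E1 → B6 → HQ = 61; combined 93.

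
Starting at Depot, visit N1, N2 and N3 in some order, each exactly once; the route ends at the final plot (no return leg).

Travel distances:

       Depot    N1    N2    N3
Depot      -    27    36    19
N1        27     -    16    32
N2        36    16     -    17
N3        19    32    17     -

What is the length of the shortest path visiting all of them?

Shortest open route: 52.

There are 3! = 6 possible orderings.
Depot→N1→N2→N3: 27+16+17 = 60
Depot→N1→N3→N2: 27+32+17 = 76
Depot→N2→N1→N3: 36+16+32 = 84
Depot→N2→N3→N1: 36+17+32 = 85
Depot→N3→N1→N2: 19+32+16 = 67
Depot→N3→N2→N1: 19+17+16 = 52
The minimum is 52.
One shortest path: Depot → N3 → N2 → N1.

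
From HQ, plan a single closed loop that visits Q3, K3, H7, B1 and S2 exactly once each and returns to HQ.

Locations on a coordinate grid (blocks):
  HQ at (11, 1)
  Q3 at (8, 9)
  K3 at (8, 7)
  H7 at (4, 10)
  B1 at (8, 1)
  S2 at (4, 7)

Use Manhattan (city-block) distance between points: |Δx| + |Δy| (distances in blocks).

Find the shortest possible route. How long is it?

With 5 stops there are 5!/2 = 60 distinct round trips (a route and its reverse cost the same).
HQ→Q3→K3→H7→B1→S2→HQ: 11+2+7+13+10+13 = 56
HQ→Q3→K3→H7→S2→B1→HQ: 11+2+7+3+10+3 = 36
HQ→Q3→K3→B1→H7→S2→HQ: 11+2+6+13+3+13 = 48
HQ→Q3→K3→B1→S2→H7→HQ: 11+2+6+10+3+16 = 48
HQ→Q3→K3→S2→H7→B1→HQ: 11+2+4+3+13+3 = 36
HQ→Q3→K3→S2→B1→H7→HQ: 11+2+4+10+13+16 = 56
HQ→Q3→H7→K3→B1→S2→HQ: 11+5+7+6+10+13 = 52
HQ→Q3→H7→K3→S2→B1→HQ: 11+5+7+4+10+3 = 40
HQ→Q3→H7→B1→K3→S2→HQ: 11+5+13+6+4+13 = 52
HQ→Q3→H7→B1→S2→K3→HQ: 11+5+13+10+4+9 = 52
HQ→Q3→H7→S2→K3→B1→HQ: 11+5+3+4+6+3 = 32
HQ→Q3→H7→S2→B1→K3→HQ: 11+5+3+10+6+9 = 44
HQ→Q3→B1→K3→H7→S2→HQ: 11+8+6+7+3+13 = 48
HQ→Q3→B1→K3→S2→H7→HQ: 11+8+6+4+3+16 = 48
… (46 more)
The minimum is 32.
One optimal route: HQ → Q3 → H7 → S2 → K3 → B1 → HQ (or its reverse).

Shortest round trip = 32 blocks.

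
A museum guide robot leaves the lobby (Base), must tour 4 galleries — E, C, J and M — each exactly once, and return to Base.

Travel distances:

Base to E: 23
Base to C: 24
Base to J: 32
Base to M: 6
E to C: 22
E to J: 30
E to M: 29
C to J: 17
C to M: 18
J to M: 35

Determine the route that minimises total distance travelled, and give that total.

94 — the shortest possible round trip.

There are 12 distinct closed tours to check (reversals are equivalent).
Base - E - C - J - M - Base: 23+22+17+35+6 = 103
Base - E - C - M - J - Base: 23+22+18+35+32 = 130
Base - E - J - C - M - Base: 23+30+17+18+6 = 94
Base - E - J - M - C - Base: 23+30+35+18+24 = 130
Base - E - M - C - J - Base: 23+29+18+17+32 = 119
Base - E - M - J - C - Base: 23+29+35+17+24 = 128
Base - C - E - J - M - Base: 24+22+30+35+6 = 117
Base - C - E - M - J - Base: 24+22+29+35+32 = 142
Base - C - J - E - M - Base: 24+17+30+29+6 = 106
Base - C - M - E - J - Base: 24+18+29+30+32 = 133
Base - J - E - C - M - Base: 32+30+22+18+6 = 108
Base - J - C - E - M - Base: 32+17+22+29+6 = 106
The minimum is 94.
One optimal route: Base → E → J → C → M → Base (or its reverse).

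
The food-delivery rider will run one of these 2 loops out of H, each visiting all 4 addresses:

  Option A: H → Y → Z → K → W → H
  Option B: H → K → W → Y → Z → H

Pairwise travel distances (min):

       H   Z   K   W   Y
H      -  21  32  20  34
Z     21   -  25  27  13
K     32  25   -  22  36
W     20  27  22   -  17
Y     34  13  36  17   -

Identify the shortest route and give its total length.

Shortest is Option B, total 105 min.

Option A: 34 + 13 + 25 + 22 + 20 = 114
Option B: 32 + 22 + 17 + 13 + 21 = 105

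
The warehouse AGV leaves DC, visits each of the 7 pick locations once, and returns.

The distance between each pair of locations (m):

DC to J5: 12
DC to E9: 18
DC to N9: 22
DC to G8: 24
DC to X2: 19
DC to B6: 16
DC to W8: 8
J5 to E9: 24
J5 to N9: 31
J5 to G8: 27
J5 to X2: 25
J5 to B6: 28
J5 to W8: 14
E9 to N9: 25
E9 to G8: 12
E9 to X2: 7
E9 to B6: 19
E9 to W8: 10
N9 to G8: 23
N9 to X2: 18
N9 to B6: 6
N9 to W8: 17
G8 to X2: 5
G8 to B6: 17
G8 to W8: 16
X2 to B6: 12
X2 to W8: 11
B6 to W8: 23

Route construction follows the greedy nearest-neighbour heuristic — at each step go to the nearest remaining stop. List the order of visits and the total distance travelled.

At DC the remaining stops are W8 8, J5 12, B6 16, E9 18, X2 19, N9 22, G8 24; go to W8.
At W8 the remaining stops are E9 10, X2 11, J5 14, G8 16, N9 17, B6 23; go to E9.
At E9 the remaining stops are X2 7, G8 12, B6 19, J5 24, N9 25; go to X2.
At X2 the remaining stops are G8 5, B6 12, N9 18, J5 25; go to G8.
At G8 the remaining stops are B6 17, N9 23, J5 27; go to B6.
At B6 the remaining stops are N9 6, J5 28; go to N9.
At N9 the remaining stops are J5 31; go to J5.
Return J5→DC: 12.
Total = 8 + 10 + 7 + 5 + 17 + 6 + 31 + 12 = 96.

Total distance 96 m via the nearest-neighbour route DC → W8 → E9 → X2 → G8 → B6 → N9 → J5 → DC.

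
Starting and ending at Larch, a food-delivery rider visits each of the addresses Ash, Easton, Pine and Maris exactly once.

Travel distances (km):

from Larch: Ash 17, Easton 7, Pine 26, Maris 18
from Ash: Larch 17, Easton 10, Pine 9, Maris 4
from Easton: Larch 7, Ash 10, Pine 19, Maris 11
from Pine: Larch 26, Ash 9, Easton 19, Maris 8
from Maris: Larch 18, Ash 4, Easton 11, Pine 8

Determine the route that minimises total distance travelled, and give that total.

Larch → Ash → Easton → Pine → Maris → Larch: 17+10+19+8+18 = 72
Larch → Ash → Easton → Maris → Pine → Larch: 17+10+11+8+26 = 72
Larch → Ash → Pine → Easton → Maris → Larch: 17+9+19+11+18 = 74
Larch → Ash → Pine → Maris → Easton → Larch: 17+9+8+11+7 = 52
Larch → Ash → Maris → Easton → Pine → Larch: 17+4+11+19+26 = 77
Larch → Ash → Maris → Pine → Easton → Larch: 17+4+8+19+7 = 55
Larch → Easton → Ash → Pine → Maris → Larch: 7+10+9+8+18 = 52
Larch → Easton → Ash → Maris → Pine → Larch: 7+10+4+8+26 = 55
Larch → Easton → Pine → Ash → Maris → Larch: 7+19+9+4+18 = 57
Larch → Easton → Maris → Ash → Pine → Larch: 7+11+4+9+26 = 57
Larch → Pine → Ash → Easton → Maris → Larch: 26+9+10+11+18 = 74
Larch → Pine → Easton → Ash → Maris → Larch: 26+19+10+4+18 = 77
The minimum is 52.
One optimal route: Larch → Ash → Pine → Maris → Easton → Larch (or its reverse).

52 km — the shortest possible round trip.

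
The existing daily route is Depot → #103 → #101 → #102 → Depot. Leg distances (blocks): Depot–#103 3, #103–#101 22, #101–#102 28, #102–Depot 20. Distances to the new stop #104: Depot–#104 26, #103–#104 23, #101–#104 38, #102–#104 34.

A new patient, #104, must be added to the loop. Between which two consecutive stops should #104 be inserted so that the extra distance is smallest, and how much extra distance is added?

Insertion cost between consecutive stops i–j is d(i,#104) + d(#104,j) − d(i,j):
  between Depot and #103: 26 + 23 − 3 = 46
  between #103 and #101: 23 + 38 − 22 = 39
  between #101 and #102: 38 + 34 − 28 = 44
  between #102 and Depot: 34 + 26 − 20 = 40
Cheapest insertion is between #103 and #101, adding 39.
New total = 73 + 39 = 112.

Adding 39 blocks by placing #104 on the #103–#101 leg.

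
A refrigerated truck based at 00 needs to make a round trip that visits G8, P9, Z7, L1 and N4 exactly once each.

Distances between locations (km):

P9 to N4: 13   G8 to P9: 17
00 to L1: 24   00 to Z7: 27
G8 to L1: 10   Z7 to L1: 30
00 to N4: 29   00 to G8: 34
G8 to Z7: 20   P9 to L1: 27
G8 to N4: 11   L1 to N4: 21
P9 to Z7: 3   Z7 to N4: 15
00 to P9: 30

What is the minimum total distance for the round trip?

00 → G8 → P9 → Z7 → L1 → N4 → 00: 34+17+3+30+21+29 = 134
00 → G8 → P9 → Z7 → N4 → L1 → 00: 34+17+3+15+21+24 = 114
00 → G8 → P9 → L1 → Z7 → N4 → 00: 34+17+27+30+15+29 = 152
00 → G8 → P9 → L1 → N4 → Z7 → 00: 34+17+27+21+15+27 = 141
00 → G8 → P9 → N4 → Z7 → L1 → 00: 34+17+13+15+30+24 = 133
00 → G8 → P9 → N4 → L1 → Z7 → 00: 34+17+13+21+30+27 = 142
00 → G8 → Z7 → P9 → L1 → N4 → 00: 34+20+3+27+21+29 = 134
00 → G8 → Z7 → P9 → N4 → L1 → 00: 34+20+3+13+21+24 = 115
00 → G8 → Z7 → L1 → P9 → N4 → 00: 34+20+30+27+13+29 = 153
00 → G8 → Z7 → L1 → N4 → P9 → 00: 34+20+30+21+13+30 = 148
00 → G8 → Z7 → N4 → P9 → L1 → 00: 34+20+15+13+27+24 = 133
00 → G8 → Z7 → N4 → L1 → P9 → 00: 34+20+15+21+27+30 = 147
00 → G8 → L1 → P9 → Z7 → N4 → 00: 34+10+27+3+15+29 = 118
00 → G8 → L1 → P9 → N4 → Z7 → 00: 34+10+27+13+15+27 = 126
… (46 more)
00 → Z7 → P9 → N4 → G8 → L1 → 00: 27+3+13+11+10+24 = 88  ← best
The minimum is 88.
One optimal route: 00 → Z7 → P9 → N4 → G8 → L1 → 00 (or its reverse).

Minimum total distance: 88 km.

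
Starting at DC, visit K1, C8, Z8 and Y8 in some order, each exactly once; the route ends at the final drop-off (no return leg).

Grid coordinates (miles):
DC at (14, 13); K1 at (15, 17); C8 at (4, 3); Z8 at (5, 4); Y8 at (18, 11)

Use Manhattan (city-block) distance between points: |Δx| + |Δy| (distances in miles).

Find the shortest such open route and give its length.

Minimum one-way distance = 36 miles.

There are 4! = 24 possible orderings.
DC→K1→C8→Z8→Y8: 5+25+2+20 = 52
DC→K1→C8→Y8→Z8: 5+25+22+20 = 72
DC→K1→Z8→C8→Y8: 5+23+2+22 = 52
DC→K1→Z8→Y8→C8: 5+23+20+22 = 70
DC→K1→Y8→C8→Z8: 5+9+22+2 = 38
DC→K1→Y8→Z8→C8: 5+9+20+2 = 36
DC→C8→K1→Z8→Y8: 20+25+23+20 = 88
DC→C8→K1→Y8→Z8: 20+25+9+20 = 74
DC→C8→Z8→K1→Y8: 20+2+23+9 = 54
DC→C8→Z8→Y8→K1: 20+2+20+9 = 51
DC→C8→Y8→K1→Z8: 20+22+9+23 = 74
DC→C8→Y8→Z8→K1: 20+22+20+23 = 85
DC→Z8→K1→C8→Y8: 18+23+25+22 = 88
DC→Z8→K1→Y8→C8: 18+23+9+22 = 72
… (10 more)
The minimum is 36.
One shortest path: DC → K1 → Y8 → Z8 → C8.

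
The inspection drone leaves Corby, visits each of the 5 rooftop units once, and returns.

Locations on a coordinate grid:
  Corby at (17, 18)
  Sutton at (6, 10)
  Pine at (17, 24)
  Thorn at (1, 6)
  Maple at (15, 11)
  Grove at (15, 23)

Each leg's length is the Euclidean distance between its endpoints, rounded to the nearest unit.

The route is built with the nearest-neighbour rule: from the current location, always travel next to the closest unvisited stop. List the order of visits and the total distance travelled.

At Corby the remaining stops are Grove 5, Pine 6, Maple 7, Sutton 14, Thorn 20; go to Grove.
At Grove the remaining stops are Pine 2, Maple 12, Sutton 16, Thorn 22; go to Pine.
At Pine the remaining stops are Maple 13, Sutton 18, Thorn 24; go to Maple.
At Maple the remaining stops are Sutton 9, Thorn 15; go to Sutton.
At Sutton the remaining stops are Thorn 6; go to Thorn.
Return Thorn→Corby: 20.
Total = 5 + 2 + 13 + 9 + 6 + 20 = 55.

55 along Corby → Grove → Pine → Maple → Sutton → Thorn → Corby.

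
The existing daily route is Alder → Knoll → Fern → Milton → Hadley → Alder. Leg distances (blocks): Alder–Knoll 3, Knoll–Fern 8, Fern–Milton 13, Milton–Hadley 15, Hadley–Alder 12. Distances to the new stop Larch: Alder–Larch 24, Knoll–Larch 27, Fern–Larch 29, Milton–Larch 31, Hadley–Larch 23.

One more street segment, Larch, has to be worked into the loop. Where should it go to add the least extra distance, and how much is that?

Insertion cost between consecutive stops i–j is d(i,Larch) + d(Larch,j) − d(i,j):
  between Alder and Knoll: 24 + 27 − 3 = 48
  between Knoll and Fern: 27 + 29 − 8 = 48
  between Fern and Milton: 29 + 31 − 13 = 47
  between Milton and Hadley: 31 + 23 − 15 = 39
  between Hadley and Alder: 23 + 24 − 12 = 35
Cheapest insertion is between Hadley and Alder, adding 35.
New total = 51 + 35 = 86.

Minimum extra distance: 35 blocks, inserting Larch between Hadley and Alder.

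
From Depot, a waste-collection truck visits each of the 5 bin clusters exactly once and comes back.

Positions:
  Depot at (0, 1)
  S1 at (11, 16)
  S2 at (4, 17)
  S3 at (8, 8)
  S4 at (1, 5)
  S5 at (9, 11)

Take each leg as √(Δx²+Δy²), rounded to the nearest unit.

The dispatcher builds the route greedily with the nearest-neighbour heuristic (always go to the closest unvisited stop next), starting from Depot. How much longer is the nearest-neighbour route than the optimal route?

Excess over optimum: 1.

From Depot: S4=4, S3=11, S5=13, S2=16, S1=19 → choose S4 (4).
From S4: S3=8, S5=10, S2=12, S1=15 → choose S3 (8).
From S3: S5=3, S1=9, S2=10 → choose S5 (3).
From S5: S1=5, S2=8 → choose S1 (5).
From S1: S2=7 → choose S2 (7).
NN route Depot → S4 → S3 → S5 → S1 → S2 → Depot costs 43.
Optimal: Depot → S3 → S5 → S1 → S2 → S4 → Depot costs 42 (by enumerating all 60 distinct tours).
Excess = 43 − 42 = 1.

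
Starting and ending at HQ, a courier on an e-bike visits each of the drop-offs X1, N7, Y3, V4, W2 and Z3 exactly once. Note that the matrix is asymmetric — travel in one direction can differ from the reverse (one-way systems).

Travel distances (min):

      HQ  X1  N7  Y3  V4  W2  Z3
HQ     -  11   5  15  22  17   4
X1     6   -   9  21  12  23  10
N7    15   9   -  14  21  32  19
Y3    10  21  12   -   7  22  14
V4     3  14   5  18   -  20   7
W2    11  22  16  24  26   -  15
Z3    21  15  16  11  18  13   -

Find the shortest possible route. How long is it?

Minimum total distance: 68 min.

HQ-X1-N7-Y3-V4-W2-Z3-HQ: 11+9+14+7+20+15+21 = 97
HQ-X1-N7-Y3-V4-Z3-W2-HQ: 11+9+14+7+7+13+11 = 72
HQ-X1-N7-Y3-W2-V4-Z3-HQ: 11+9+14+22+26+7+21 = 110
HQ-X1-N7-Y3-W2-Z3-V4-HQ: 11+9+14+22+15+18+3 = 92
HQ-X1-N7-Y3-Z3-V4-W2-HQ: 11+9+14+14+18+20+11 = 97
HQ-X1-N7-Y3-Z3-W2-V4-HQ: 11+9+14+14+13+26+3 = 90
HQ-X1-N7-V4-Y3-W2-Z3-HQ: 11+9+21+18+22+15+21 = 117
HQ-X1-N7-V4-Y3-Z3-W2-HQ: 11+9+21+18+14+13+11 = 97
… (712 more)
HQ-Z3-W2-Y3-V4-N7-X1-HQ: 4+13+24+7+5+9+6 = 68  ← best
The minimum is 68.
One optimal route: HQ → Z3 → W2 → Y3 → V4 → N7 → X1 → HQ.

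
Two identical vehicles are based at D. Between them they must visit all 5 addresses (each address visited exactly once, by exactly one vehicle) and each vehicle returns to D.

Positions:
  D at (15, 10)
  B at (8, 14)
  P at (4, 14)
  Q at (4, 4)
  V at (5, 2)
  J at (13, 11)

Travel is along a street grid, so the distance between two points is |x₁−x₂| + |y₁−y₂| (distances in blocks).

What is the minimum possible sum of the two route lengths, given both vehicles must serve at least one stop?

Minimum combined distance: 52 blocks.

Try each way of splitting the stops between the two vehicles (each non-empty) and, for each split, find the best tour for each vehicle:
  {B} + {P, Q, V, J}: 22 + 46 = 68
  {P} + {B, Q, V, J}: 30 + 46 = 76
  {B, P} + {Q, V, J}: 30 + 40 = 70
  {Q} + {B, P, V, J}: 34 + 46 = 80
  {B, Q} + {P, V, J}: 42 + 46 = 88
  {P, Q} + {B, V, J}: 42 + 44 = 86
  … (15 splits in total)
  {B, P, Q, V} + {J}: 46 + 6 = 52  ← best
Best: vehicle 1 D → B → P → Q → V → D = 46; vehicle 2 D → J → D = 6; combined 52.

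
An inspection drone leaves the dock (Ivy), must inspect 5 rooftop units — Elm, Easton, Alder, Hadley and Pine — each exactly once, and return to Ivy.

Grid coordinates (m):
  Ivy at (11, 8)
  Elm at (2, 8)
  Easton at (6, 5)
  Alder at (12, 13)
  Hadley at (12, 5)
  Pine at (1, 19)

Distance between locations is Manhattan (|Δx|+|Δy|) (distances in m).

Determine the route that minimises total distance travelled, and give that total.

There are 60 distinct closed tours to check (reversals are equivalent).
Ivy → Elm → Easton → Alder → Hadley → Pine → Ivy: 9+7+14+8+25+21 = 84
Ivy → Elm → Easton → Alder → Pine → Hadley → Ivy: 9+7+14+17+25+4 = 76
Ivy → Elm → Easton → Hadley → Alder → Pine → Ivy: 9+7+6+8+17+21 = 68
Ivy → Elm → Easton → Hadley → Pine → Alder → Ivy: 9+7+6+25+17+6 = 70
Ivy → Elm → Easton → Pine → Alder → Hadley → Ivy: 9+7+19+17+8+4 = 64
Ivy → Elm → Easton → Pine → Hadley → Alder → Ivy: 9+7+19+25+8+6 = 74
Ivy → Elm → Alder → Easton → Hadley → Pine → Ivy: 9+15+14+6+25+21 = 90
Ivy → Elm → Alder → Easton → Pine → Hadley → Ivy: 9+15+14+19+25+4 = 86
Ivy → Elm → Alder → Hadley → Easton → Pine → Ivy: 9+15+8+6+19+21 = 78
Ivy → Elm → Alder → Hadley → Pine → Easton → Ivy: 9+15+8+25+19+8 = 84
Ivy → Elm → Alder → Pine → Easton → Hadley → Ivy: 9+15+17+19+6+4 = 70
Ivy → Elm → Alder → Pine → Hadley → Easton → Ivy: 9+15+17+25+6+8 = 80
Ivy → Elm → Hadley → Easton → Alder → Pine → Ivy: 9+13+6+14+17+21 = 80
Ivy → Elm → Hadley → Easton → Pine → Alder → Ivy: 9+13+6+19+17+6 = 70
… (46 more)
Ivy → Alder → Pine → Elm → Easton → Hadley → Ivy: 6+17+12+7+6+4 = 52  ← best
The minimum is 52.
One optimal route: Ivy → Alder → Pine → Elm → Easton → Hadley → Ivy (or its reverse).

Shortest round trip = 52 m.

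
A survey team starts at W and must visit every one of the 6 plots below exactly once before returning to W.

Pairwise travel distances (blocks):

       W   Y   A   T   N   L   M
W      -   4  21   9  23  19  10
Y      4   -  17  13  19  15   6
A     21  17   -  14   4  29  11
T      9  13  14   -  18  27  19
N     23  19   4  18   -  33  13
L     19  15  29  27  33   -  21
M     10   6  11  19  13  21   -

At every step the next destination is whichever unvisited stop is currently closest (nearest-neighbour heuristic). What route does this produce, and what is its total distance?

From W: distances to unvisited — Y=4, T=9, M=10, L=19, A=21, N=23. Nearest is Y (4).
From Y: distances to unvisited — M=6, T=13, L=15, A=17, N=19. Nearest is M (6).
From M: distances to unvisited — A=11, N=13, T=19, L=21. Nearest is A (11).
From A: distances to unvisited — N=4, T=14, L=29. Nearest is N (4).
From N: distances to unvisited — T=18, L=33. Nearest is T (18).
From T: distances to unvisited — L=27. Nearest is L (27).
Return L→W: 19.
Total = 4 + 6 + 11 + 4 + 18 + 27 + 19 = 89.

Nearest-neighbour total = 89 blocks; route W → Y → M → A → N → T → L → W.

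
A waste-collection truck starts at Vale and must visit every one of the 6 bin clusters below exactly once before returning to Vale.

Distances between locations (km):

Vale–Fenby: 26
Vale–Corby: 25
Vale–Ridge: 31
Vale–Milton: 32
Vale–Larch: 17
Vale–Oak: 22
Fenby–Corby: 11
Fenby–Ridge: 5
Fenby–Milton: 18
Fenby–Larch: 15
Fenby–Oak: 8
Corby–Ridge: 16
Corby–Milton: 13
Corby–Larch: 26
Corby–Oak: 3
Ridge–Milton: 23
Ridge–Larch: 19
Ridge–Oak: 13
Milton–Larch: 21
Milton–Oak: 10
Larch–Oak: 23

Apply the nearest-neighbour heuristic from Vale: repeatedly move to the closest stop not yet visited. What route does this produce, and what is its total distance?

Nearest-neighbour total = 98 km; route Vale → Larch → Fenby → Ridge → Oak → Corby → Milton → Vale.

Vale → [Larch:17 / Oak:22 / Corby:25 / Fenby:26 / Ridge:31 / Milton:32] → Larch (17)
Larch → [Fenby:15 / Ridge:19 / Milton:21 / Oak:23 / Corby:26] → Fenby (15)
Fenby → [Ridge:5 / Oak:8 / Corby:11 / Milton:18] → Ridge (5)
Ridge → [Oak:13 / Corby:16 / Milton:23] → Oak (13)
Oak → [Corby:3 / Milton:10] → Corby (3)
Corby → [Milton:13] → Milton (13)
Return Milton→Vale: 32.
Total = 17 + 15 + 5 + 13 + 3 + 13 + 32 = 98.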